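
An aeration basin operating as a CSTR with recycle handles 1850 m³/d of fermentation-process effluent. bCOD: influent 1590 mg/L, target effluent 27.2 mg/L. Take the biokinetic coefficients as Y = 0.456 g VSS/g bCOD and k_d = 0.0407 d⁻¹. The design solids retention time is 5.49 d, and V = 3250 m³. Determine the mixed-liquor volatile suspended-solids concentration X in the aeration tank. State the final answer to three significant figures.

From V·X·(1 + k_d·θ_c) = Y·Q·(S₀ − S)·θ_c: X = 0.456 × 1850 × (1590 − 27.2) × 5.49 / [3250 × (1 + 0.0407 × 5.49)] = 1820 mg/L.

X ≈ 1820 mg/L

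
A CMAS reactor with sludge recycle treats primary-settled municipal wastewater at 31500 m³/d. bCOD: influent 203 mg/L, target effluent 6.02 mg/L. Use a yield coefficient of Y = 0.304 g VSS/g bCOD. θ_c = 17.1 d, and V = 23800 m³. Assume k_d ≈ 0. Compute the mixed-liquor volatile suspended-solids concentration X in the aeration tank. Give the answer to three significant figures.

X = Y·Q·ΔS·θ_c / V = 0.304 × 31500 × (203 − 6.02) × 17.1 / 23800 = 1355 mg/L.

X ≈ 1360 mg/L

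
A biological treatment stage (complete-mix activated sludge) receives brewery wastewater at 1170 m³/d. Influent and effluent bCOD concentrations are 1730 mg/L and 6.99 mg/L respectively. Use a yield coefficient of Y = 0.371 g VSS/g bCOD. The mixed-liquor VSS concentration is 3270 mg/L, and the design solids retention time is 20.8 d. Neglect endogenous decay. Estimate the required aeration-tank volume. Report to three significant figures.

Biomass mass balance (decay neglected): V·X = Y·Q·(S₀ − S)·θ_c, so V = 0.371 × 1170 × (1730 − 6.99) × 20.8 / 3270 = 4757 m³.

V ≈ 4760 m³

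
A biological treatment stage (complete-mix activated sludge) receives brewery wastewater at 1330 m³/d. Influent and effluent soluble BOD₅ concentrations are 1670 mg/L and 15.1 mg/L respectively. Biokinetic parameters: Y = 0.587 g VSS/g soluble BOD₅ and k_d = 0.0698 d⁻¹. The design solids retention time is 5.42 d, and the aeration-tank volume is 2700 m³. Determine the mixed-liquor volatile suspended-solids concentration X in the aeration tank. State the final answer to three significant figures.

X ≈ 1880 mg/L

X = Y·Q·ΔS·θ_c / [V·(1 + k_d θ_c)] = 0.587 × 1330 × (1670 − 15.1) × 5.42 / [2700 × (1 + 0.0698 × 5.42)] = 1882 mg/L.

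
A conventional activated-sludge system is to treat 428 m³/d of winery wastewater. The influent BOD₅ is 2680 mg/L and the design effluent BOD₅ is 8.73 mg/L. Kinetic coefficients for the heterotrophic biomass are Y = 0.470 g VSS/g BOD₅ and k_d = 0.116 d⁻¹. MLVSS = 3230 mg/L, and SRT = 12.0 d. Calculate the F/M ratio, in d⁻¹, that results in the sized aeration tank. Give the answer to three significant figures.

Steady-state biomass mass balance: V·X·(1 + k_d·θ_c) = Y·Q·(S₀ − S)·θ_c, so V = 0.470 × 428 × (2680 − 8.73) × 12.0 / [3230 × (1 + 0.116 × 12.0)] = 6.45×10^6 / 7726 = 834.6 m³.
Food-to-microorganism ratio F/M = Q S₀ / (V X) = 428 × 2680 / (834.6 × 3230) = 0.4255 d⁻¹.

F/M ≈ 0.425 d⁻¹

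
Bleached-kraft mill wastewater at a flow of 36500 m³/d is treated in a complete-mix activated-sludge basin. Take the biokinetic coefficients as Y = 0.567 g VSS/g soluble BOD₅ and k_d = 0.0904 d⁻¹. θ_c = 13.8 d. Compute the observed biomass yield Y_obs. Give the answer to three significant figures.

Observed yield with endogenous decay: Y_obs = Y / (1 + k_d·θ_c) = 0.567 / (1 + 0.0904 × 13.8) = 0.567 / 2.248 = 0.2523 g VSS/g soluble BOD₅.

Y_obs ≈ 0.252 g VSS/g soluble BOD₅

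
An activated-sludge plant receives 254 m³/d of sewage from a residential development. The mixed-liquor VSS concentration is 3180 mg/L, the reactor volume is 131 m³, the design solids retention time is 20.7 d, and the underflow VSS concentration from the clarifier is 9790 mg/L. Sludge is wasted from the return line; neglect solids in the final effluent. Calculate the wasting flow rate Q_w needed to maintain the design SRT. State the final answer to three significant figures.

Q_w ≈ 2.06 m³/d

θ_c = V·X/(Q_w·X_r) when wasting from the recycle, so Q_w = V·X/(θ_c·X_r) = 131.0 × 3180 / (20.7 × 9790) = 2.056 m³/d.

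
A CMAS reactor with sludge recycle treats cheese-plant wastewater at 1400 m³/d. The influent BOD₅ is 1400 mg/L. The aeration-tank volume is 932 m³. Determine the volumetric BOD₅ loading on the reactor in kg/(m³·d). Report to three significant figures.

L_v ≈ 2.10 kg BOD₅/(m³·d)

L_v = Q S₀ / V = 1400 × 1400 × 10⁻³ / 932.0 = 2.103 kg/(m³·d).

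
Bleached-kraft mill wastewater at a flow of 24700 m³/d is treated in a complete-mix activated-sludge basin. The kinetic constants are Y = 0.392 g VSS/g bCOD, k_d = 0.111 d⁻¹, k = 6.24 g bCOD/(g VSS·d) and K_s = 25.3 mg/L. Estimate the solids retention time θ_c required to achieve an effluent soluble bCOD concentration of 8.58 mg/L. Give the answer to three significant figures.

Specific growth rate at S = 8.58 mg/L: μ = YkS/(K_s+S) = 0.392·6.24·8.58/(25.3+8.58) = 0.6195 d⁻¹.
θ_c = 1/(μ − k_d) = 1/(0.6195 − 0.111) = 1/0.5085 = 1.967 d.

θ_c ≈ 1.97 d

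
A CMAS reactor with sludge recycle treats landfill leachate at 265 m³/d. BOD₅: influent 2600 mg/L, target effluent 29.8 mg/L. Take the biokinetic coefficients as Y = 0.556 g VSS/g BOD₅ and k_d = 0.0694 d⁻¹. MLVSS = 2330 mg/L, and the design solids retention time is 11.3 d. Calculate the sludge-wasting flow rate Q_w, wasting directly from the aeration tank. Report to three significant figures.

Q_w ≈ 91.1 m³/d

Rearranging the biomass balance for a CMAS with decay, V = Y·Q·ΔS·θ_c / [X·(1+k_d θ_c)] = 0.556 × 265 × (2600 − 29.8) × 11.3 / [2330 × (1 + 0.0694 × 11.3)] = 4.28×10^6 / 4157 = 1029 m³.
With mixed-liquor wasting, θ_c = V/Q_w, so Q_w = V/θ_c = 1029/11.3 = 91.09 m³/d.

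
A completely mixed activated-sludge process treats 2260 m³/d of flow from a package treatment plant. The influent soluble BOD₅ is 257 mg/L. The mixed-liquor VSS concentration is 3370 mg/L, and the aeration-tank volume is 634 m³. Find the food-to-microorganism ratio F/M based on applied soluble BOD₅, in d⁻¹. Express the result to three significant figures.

F/M ≈ 0.272 d⁻¹

F/M = Q·S₀ / (V·X) = 2260 × 257 / (634.0 × 3370) = 0.2718 g soluble BOD₅·(g VSS·d)⁻¹.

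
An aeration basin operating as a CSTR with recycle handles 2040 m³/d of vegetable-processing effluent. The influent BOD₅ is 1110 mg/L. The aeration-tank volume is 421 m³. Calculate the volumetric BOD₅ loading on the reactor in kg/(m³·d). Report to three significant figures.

Volumetric loading L_v = Q·S₀ / V = 2040 × 1110 g/m³ / 421.0 m³ = 5379 g/(m³·d) = 5.379 kg BOD₅/(m³·d).

L_v ≈ 5.38 kg BOD₅/(m³·d)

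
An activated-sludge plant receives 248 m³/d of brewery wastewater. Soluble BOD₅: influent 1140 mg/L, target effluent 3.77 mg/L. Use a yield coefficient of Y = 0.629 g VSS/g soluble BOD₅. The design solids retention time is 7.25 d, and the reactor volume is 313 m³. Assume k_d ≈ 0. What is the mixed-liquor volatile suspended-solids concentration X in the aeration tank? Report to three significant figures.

X ≈ 4110 mg/L

From V·X = Y·Q·(S₀ − S)·θ_c (decay neglected): X = 0.629 × 248 × (1140 − 3.77) × 7.25 / 313 = 4105 mg/L.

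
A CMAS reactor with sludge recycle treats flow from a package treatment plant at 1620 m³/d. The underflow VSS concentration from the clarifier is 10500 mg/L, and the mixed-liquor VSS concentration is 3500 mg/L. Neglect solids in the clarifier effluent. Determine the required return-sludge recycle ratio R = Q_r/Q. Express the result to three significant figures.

R = Q_r/Q = X/(X_r − X) = 3500 / (10500 − 3500) = 0.5000.

R ≈ 0.500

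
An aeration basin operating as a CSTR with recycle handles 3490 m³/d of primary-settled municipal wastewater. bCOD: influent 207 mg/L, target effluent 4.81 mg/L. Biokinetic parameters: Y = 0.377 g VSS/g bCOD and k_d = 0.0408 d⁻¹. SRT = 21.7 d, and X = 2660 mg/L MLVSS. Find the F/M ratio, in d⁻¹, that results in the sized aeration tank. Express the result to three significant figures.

Rearranging the biomass balance for a CMAS with decay, V = Y·Q·ΔS·θ_c / [X·(1+k_d θ_c)] = 0.377 × 3490 × (207 − 4.81) × 21.7 / [2660 × (1 + 0.0408 × 21.7)] = 5.77×10^6 / 5015 = 1151 m³.
F/M = Q·S₀ / (V·X) = 3490 × 207 / (1151 × 2660) = 0.2359 g bCOD·(g VSS·d)⁻¹.

F/M ≈ 0.236 d⁻¹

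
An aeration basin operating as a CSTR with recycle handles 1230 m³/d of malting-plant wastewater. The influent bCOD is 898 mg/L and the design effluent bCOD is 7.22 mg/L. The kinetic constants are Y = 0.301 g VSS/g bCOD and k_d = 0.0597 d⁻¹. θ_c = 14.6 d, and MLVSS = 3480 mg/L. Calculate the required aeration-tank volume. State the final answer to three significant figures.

From the SRT design equation V = Y Q (S₀−S) θ_c / [X (1 + k_d θ_c)] = 0.301 × 1230 × (898 − 7.22) × 14.6 / [3480 × (1 + 0.0597 × 14.6)] = 4.81×10^6 / 6513 = 739.3 m³.

V ≈ 739 m³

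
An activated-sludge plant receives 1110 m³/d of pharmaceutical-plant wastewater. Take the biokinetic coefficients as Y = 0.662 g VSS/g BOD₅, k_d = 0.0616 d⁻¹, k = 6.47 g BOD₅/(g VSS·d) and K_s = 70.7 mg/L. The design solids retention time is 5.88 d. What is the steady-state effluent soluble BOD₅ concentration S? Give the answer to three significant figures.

For a completely mixed reactor with recycle the Lawrence–McCarty relation gives S = K_s·(1 + k_d·θ_c) / [θ_c·(Y·k − k_d) − 1] = 70.7 × (1 + 0.0616 × 5.88) / [5.88 × (0.662 × 6.47 − 0.0616) − 1] = 96.31 / 23.82 = 4.043 mg/L.

S ≈ 4.04 mg/L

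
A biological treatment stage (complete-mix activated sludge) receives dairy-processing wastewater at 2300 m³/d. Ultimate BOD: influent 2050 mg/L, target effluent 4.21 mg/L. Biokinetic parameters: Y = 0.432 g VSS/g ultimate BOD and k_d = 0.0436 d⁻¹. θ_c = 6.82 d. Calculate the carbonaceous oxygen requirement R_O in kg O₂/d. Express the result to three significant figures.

R_O ≈ 2480 kg O₂/d

The observed yield is Y_obs = Y/(1 + k_d·θ_c) = 0.432 / (1 + 0.0436 × 6.82) = 0.432 / 1.297 = 0.3330 g VSS per g ultimate BOD removed.
Mass of ultimate BOD removed per day: Q(S₀ − S) = 2300 × 2046 g/m³ = 4705 kg/d.
P_X = Y_obs·Q·(S₀ − S) = 0.3330 × 4705 = 1567 kg VSS/d.
Carbonaceous O₂ demand = substrate oxidised − cell-mass equivalent = 4705 − 1.42 × 1567 = 2480 kg O₂/d.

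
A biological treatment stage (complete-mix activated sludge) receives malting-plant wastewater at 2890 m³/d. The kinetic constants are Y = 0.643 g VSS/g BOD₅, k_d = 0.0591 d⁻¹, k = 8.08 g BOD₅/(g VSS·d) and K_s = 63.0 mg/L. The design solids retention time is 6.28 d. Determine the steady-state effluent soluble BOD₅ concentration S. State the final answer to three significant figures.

For a completely mixed reactor with recycle the Lawrence–McCarty relation gives S = K_s·(1 + k_d·θ_c) / [θ_c·(Y·k − k_d) − 1] = 63.0 × (1 + 0.0591 × 6.28) / [6.28 × (0.643 × 8.08 − 0.0591) − 1] = 86.38 / 31.26 = 2.764 mg/L.

S ≈ 2.76 mg/L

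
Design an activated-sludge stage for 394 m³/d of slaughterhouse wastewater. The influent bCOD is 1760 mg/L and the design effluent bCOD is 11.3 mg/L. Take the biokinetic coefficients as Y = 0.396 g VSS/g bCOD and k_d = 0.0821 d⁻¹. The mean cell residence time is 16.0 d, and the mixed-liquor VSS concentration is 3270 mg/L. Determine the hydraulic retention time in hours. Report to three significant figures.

From the SRT design equation V = Y Q (S₀−S) θ_c / [X (1 + k_d θ_c)] = 0.396 × 394 × (1760 − 11.3) × 16.0 / [3270 × (1 + 0.0821 × 16.0)] = 4.37×10^6 / 7565 = 577.0 m³.
Hydraulic retention time τ = V/Q = 577.0 / 394 = 1.465 d = 35.15 h.

τ ≈ 35.1 h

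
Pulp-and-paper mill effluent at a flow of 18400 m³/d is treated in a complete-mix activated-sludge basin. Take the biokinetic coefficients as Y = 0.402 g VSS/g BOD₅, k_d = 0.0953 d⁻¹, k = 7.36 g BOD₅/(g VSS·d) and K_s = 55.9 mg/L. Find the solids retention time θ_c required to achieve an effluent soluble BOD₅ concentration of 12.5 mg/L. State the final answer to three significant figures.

θ_c ≈ 2.25 d

From 1/θ_c = Y·k·S/(K_s + S) − k_d: Y·k·S/(K_s+S) = 0.402 × 7.36 × 12.5 / (55.9 + 12.5) = 0.5407 d⁻¹.
Then 1/θ_c = μ − k_d = 0.5407 − 0.0953 = 0.4454 d⁻¹, giving θ_c = 2.245 d.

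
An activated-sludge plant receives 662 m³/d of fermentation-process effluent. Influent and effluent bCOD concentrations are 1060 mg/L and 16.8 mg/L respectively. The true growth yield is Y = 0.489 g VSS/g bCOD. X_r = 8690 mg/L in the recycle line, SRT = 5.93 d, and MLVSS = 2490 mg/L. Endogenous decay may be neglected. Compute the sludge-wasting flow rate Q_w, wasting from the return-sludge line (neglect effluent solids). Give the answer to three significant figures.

Biomass mass balance (decay neglected): V·X = Y·Q·(S₀ − S)·θ_c, so V = 0.489 × 662 × (1060 − 16.8) × 5.93 / 2490 = 804.2 m³.
Wasting from the return line (neglecting effluent solids): Q_w = V·X / (θ_c·X_r) = 804.2 × 2490 / (5.93 × 8690) = 38.86 m³/d.

Q_w ≈ 38.9 m³/d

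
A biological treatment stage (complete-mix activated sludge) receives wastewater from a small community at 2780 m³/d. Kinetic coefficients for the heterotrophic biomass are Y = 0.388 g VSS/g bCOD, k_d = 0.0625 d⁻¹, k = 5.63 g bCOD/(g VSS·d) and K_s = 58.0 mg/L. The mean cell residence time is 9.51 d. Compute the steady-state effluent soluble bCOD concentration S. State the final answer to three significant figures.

S ≈ 4.82 mg/L

Effluent substrate depends only on kinetics and SRT: S = K_s(1 + k_d θ_c) / [θ_c(Yk − k_d) − 1] = 58.0 × (1 + 0.0625 × 9.51) / [9.51 × (0.388 × 5.63 − 0.0625) − 1] = 92.47 / 19.18 = 4.821 mg/L.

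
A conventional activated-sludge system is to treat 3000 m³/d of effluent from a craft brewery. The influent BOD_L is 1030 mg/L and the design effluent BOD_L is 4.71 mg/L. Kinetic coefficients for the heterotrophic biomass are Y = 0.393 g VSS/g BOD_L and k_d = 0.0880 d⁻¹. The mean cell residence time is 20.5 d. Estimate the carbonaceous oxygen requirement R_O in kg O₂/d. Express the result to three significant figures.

R_O ≈ 2460 kg O₂/d

The observed yield is Y_obs = Y/(1 + k_d·θ_c) = 0.393 / (1 + 0.0880 × 20.5) = 0.393 / 2.804 = 0.1402 g VSS per g BOD_L removed.
Substrate removed = Q·(S₀ − S) = 3000 m³/d × (1030 − 4.71) g/m³ = 3.08×10^6 g/d = 3076 kg/d.
Biomass synthesised: P_X = Y_obs × 3076 = 431.1 kg VSS/d.
R_O = Q·(S₀ − S) − 1.42·P_X = 3076 − 1.42 × 431.1 = 2464 kg O₂/d.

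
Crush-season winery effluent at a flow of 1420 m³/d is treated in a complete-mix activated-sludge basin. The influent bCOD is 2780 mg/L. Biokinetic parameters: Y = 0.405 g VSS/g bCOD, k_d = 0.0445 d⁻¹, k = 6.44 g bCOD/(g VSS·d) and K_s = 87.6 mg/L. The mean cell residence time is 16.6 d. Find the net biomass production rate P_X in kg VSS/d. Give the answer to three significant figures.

For a completely mixed reactor with recycle the Lawrence–McCarty relation gives S = K_s·(1 + k_d·θ_c) / [θ_c·(Y·k − k_d) − 1] = 87.6 × (1 + 0.0445 × 16.6) / [16.6 × (0.405 × 6.44 − 0.0445) − 1] = 152.3 / 41.56 = 3.665 mg/L.
Correct the yield for decay: Y_obs = Y/(1 + k_d θ_c) = 0.405 / (1 + 0.0445 × 16.6) = 0.405 / 1.739 = 0.2329.
Substrate removed = Q·(S₀ − S) = 1420 m³/d × (2780 − 3.67) g/m³ = 3.94×10^6 g/d = 3942 kg/d.
Net biomass production P_X = Y_obs × Q·(S₀ − S) = 0.2329 × 3942 = 918.3 kg VSS/d.

P_X ≈ 918 kg VSS/d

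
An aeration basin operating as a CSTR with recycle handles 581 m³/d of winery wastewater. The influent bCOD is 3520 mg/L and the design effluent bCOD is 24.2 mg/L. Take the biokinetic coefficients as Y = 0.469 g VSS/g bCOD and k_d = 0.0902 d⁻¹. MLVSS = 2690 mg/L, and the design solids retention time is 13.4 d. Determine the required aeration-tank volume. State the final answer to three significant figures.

Steady-state biomass mass balance: V·X·(1 + k_d·θ_c) = Y·Q·(S₀ − S)·θ_c, so V = 0.469 × 581 × (3520 − 24.2) × 13.4 / [2690 × (1 + 0.0902 × 13.4)] = 1.28×10^7 / 5941 = 2148 m³.

V ≈ 2150 m³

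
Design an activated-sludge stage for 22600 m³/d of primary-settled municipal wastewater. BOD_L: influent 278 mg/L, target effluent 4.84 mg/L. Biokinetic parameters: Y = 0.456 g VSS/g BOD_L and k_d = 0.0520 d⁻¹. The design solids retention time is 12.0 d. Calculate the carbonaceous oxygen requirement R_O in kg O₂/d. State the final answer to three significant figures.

R_O ≈ 3710 kg O₂/d

Y_obs = Y / (1 + k_d θ_c) = 0.456 / (1 + 0.0520 × 12.0) = 0.456 / 1.624 = 0.2808.
Substrate removed = Q·(S₀ − S) = 22600 m³/d × (278 − 4.84) g/m³ = 6.17×10^6 g/d = 6173 kg/d.
Biomass synthesised: P_X = Y_obs × 6173 = 1733 kg VSS/d.
Carbonaceous O₂ demand = substrate oxidised − cell-mass equivalent = 6173 − 1.42 × 1733 = 3712 kg O₂/d.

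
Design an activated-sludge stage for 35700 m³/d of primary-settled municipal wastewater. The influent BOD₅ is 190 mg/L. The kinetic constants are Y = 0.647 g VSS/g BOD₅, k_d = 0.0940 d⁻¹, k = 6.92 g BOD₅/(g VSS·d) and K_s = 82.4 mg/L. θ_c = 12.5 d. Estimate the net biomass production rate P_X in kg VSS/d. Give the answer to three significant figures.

P_X ≈ 1980 kg VSS/d

Effluent substrate depends only on kinetics and SRT: S = K_s(1 + k_d θ_c) / [θ_c(Yk − k_d) − 1] = 82.4 × (1 + 0.0940 × 12.5) / [12.5 × (0.647 × 6.92 − 0.0940) − 1] = 179.2 / 53.79 = 3.332 mg/L.
Correct the yield for decay: Y_obs = Y/(1 + k_d θ_c) = 0.647 / (1 + 0.0940 × 12.5) = 0.647 / 2.175 = 0.2975.
ΔS = 190 − 3.33 = 186.7 mg/L, so the substrate removal rate is 35700 × 186.7/1000 = 6664 kg BOD₅/d.
P_X = Y_obs · Q(S₀ − S) = 0.2975 × 6664 = 1982 kg VSS/d.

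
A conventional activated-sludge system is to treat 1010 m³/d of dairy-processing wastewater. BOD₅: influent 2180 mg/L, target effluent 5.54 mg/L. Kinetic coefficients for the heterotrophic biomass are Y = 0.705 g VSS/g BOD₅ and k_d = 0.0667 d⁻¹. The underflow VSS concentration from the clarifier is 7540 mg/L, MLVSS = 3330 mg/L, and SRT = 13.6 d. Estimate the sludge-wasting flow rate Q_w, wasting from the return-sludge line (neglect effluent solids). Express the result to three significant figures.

Q_w ≈ 108 m³/d

Steady-state biomass mass balance: V·X·(1 + k_d·θ_c) = Y·Q·(S₀ − S)·θ_c, so V = 0.705 × 1010 × (2180 − 5.54) × 13.6 / [3330 × (1 + 0.0667 × 13.6)] = 2.11×10^7 / 6351 = 3316 m³.
Wasting from the return line (neglecting effluent solids): Q_w = V·X / (θ_c·X_r) = 3316 × 3330 / (13.6 × 7540) = 107.7 m³/d.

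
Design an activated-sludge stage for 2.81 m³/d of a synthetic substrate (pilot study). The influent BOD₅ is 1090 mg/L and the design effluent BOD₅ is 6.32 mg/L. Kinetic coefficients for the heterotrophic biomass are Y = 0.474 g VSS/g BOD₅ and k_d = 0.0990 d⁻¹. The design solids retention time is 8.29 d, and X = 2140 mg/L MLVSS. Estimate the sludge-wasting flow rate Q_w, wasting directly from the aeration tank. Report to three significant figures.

Q_w ≈ 0.370 m³/d

Steady-state biomass mass balance: V·X·(1 + k_d·θ_c) = Y·Q·(S₀ − S)·θ_c, so V = 0.474 × 2.81 × (1090 − 6.32) × 8.29 / [2140 × (1 + 0.0990 × 8.29)] = 1.2×10^4 / 3896 = 3.071 m³.
With mixed-liquor wasting, θ_c = V/Q_w, so Q_w = V/θ_c = 3.071/8.29 = 0.3705 m³/d.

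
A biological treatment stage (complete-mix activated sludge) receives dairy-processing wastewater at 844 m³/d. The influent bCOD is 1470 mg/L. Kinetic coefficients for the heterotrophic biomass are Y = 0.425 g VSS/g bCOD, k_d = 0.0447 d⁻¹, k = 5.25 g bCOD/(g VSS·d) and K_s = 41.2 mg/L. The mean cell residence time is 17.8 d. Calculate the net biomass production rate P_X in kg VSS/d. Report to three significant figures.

P_X ≈ 293 kg VSS/d

Effluent substrate depends only on kinetics and SRT: S = K_s(1 + k_d θ_c) / [θ_c(Yk − k_d) − 1] = 41.2 × (1 + 0.0447 × 17.8) / [17.8 × (0.425 × 5.25 − 0.0447) − 1] = 73.98 / 37.92 = 1.951 mg/L.
Correct the yield for decay: Y_obs = Y/(1 + k_d θ_c) = 0.425 / (1 + 0.0447 × 17.8) = 0.425 / 1.796 = 0.2367.
Q·(S₀ − S) = 844 × (1470 − 1.95) × 10⁻³ = 1239 kg/d removed.
So the net sludge growth is P_X = 0.2367 × 1239 = 293.3 kg VSS/d.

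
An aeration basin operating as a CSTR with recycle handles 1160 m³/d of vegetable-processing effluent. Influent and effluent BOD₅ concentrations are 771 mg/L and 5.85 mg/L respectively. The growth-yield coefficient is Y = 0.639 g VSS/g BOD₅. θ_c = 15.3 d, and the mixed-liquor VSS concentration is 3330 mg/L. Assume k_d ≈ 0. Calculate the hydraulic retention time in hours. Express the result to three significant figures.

V·X = Y·Q·ΔS·θ_c gives V = 0.639 × 1160 × (771 − 5.85) × 15.3 / 3330 = 2606 m³.
τ = V/Q = 2606/1160 = 2.246 d, or 53.91 h.

τ ≈ 53.9 h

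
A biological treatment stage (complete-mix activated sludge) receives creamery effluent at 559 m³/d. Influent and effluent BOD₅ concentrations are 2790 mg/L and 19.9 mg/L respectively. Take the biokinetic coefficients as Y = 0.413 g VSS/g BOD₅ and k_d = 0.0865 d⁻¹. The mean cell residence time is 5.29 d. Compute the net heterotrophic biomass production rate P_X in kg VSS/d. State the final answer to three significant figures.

Y_obs = Y / (1 + k_d θ_c) = 0.413 / (1 + 0.0865 × 5.29) = 0.413 / 1.458 = 0.2833.
Q·(S₀ − S) = 559 × (2790 − 19.9) × 10⁻³ = 1548 kg/d removed.
So the net sludge growth is P_X = 0.2833 × 1548 = 438.8 kg VSS/d.

P_X ≈ 439 kg VSS/d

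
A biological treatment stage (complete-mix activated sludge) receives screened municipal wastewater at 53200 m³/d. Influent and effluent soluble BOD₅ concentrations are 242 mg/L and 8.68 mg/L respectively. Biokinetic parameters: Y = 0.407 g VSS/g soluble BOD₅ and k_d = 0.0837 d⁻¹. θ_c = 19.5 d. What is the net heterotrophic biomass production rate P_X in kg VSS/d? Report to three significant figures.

P_X ≈ 1920 kg VSS/d

Observed yield with endogenous decay: Y_obs = Y / (1 + k_d·θ_c) = 0.407 / (1 + 0.0837 × 19.5) = 0.407 / 2.632 = 0.1546 g VSS/g soluble BOD₅.
Q·(S₀ − S) = 53200 × (242 − 8.68) × 10⁻³ = 12413 kg/d removed.
P_X = Y_obs · Q(S₀ − S) = 0.1546 × 12413 = 1919 kg VSS/d.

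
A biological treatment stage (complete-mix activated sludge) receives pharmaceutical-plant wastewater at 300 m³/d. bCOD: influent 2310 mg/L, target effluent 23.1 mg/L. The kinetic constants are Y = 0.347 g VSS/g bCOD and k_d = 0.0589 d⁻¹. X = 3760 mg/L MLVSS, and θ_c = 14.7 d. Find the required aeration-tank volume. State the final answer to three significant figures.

Steady-state biomass mass balance: V·X·(1 + k_d·θ_c) = Y·Q·(S₀ − S)·θ_c, so V = 0.347 × 300 × (2310 − 23.1) × 14.7 / [3760 × (1 + 0.0589 × 14.7)] = 3.5×10^6 / 7016 = 498.8 m³.

V ≈ 499 m³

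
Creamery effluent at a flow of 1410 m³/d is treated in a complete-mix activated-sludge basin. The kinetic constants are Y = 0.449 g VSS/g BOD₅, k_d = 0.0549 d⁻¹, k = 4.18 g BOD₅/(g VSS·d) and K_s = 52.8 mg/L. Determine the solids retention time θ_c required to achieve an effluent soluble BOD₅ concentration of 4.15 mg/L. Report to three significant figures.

At the target effluent, Y k S/(K_s+S) = 0.449×4.18×4.15/56.95 = 0.1368 d⁻¹.
Then 1/θ_c = μ − k_d = 0.1368 − 0.0549 = 0.08187 d⁻¹, giving θ_c = 12.22 d.

θ_c ≈ 12.2 d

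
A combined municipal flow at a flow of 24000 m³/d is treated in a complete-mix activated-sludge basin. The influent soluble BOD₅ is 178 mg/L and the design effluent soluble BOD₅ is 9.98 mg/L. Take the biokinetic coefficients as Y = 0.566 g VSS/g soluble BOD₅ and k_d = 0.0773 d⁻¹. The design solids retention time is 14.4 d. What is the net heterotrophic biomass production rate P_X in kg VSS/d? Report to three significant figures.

P_X ≈ 1080 kg VSS/d

Observed yield with endogenous decay: Y_obs = Y / (1 + k_d·θ_c) = 0.566 / (1 + 0.0773 × 14.4) = 0.566 / 2.113 = 0.2679 g VSS/g soluble BOD₅.
Mass of soluble BOD₅ removed per day: Q(S₀ − S) = 24000 × 168.0 g/m³ = 4032 kg/d.
P_X = Y_obs · Q(S₀ − S) = 0.2679 × 4032 = 1080 kg VSS/d.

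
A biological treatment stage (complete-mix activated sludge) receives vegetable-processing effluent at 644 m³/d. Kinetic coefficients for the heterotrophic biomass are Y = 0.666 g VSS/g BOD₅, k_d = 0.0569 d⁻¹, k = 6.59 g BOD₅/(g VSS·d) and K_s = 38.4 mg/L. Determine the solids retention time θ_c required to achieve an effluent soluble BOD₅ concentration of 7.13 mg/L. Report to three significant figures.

At the target effluent, Y k S/(K_s+S) = 0.666×6.59×7.13/45.53 = 0.6873 d⁻¹.
Then 1/θ_c = μ − k_d = 0.6873 − 0.0569 = 0.6304 d⁻¹, giving θ_c = 1.586 d.

θ_c ≈ 1.59 d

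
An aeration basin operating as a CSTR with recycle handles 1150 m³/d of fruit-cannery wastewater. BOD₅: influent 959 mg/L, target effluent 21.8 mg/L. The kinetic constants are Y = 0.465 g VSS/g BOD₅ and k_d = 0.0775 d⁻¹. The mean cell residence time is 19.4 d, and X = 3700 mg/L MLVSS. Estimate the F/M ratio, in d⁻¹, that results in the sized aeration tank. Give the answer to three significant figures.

From the SRT design equation V = Y Q (S₀−S) θ_c / [X (1 + k_d θ_c)] = 0.465 × 1150 × (959 − 21.8) × 19.4 / [3700 × (1 + 0.0775 × 19.4)] = 9.72×10^6 / 9263 = 1050 m³.
F/M = applied load / biomass = Q·S₀/(V·X) = 1150 × 959 / (1050 × 3700) = 0.2840 d⁻¹.

F/M ≈ 0.284 d⁻¹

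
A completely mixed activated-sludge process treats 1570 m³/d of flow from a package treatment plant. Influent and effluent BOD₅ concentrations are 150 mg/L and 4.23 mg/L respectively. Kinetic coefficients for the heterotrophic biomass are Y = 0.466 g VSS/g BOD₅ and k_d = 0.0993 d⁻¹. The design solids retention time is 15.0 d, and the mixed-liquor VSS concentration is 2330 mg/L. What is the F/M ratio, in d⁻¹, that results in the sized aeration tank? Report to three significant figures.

From the SRT design equation V = Y Q (S₀−S) θ_c / [X (1 + k_d θ_c)] = 0.466 × 1570 × (150 − 4.23) × 15.0 / [2330 × (1 + 0.0993 × 15.0)] = 1.6×10^6 / 5801 = 275.8 m³.
F/M = Q·S₀ / (V·X) = 1570 × 150 / (275.8 × 2330) = 0.3665 g BOD₅·(g VSS·d)⁻¹.

F/M ≈ 0.366 d⁻¹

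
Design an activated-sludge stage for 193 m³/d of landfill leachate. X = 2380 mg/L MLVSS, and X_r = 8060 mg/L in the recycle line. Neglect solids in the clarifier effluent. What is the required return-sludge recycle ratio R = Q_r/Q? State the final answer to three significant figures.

R ≈ 0.419

R = Q_r/Q = X/(X_r − X) = 2380 / (8060 − 2380) = 0.4190.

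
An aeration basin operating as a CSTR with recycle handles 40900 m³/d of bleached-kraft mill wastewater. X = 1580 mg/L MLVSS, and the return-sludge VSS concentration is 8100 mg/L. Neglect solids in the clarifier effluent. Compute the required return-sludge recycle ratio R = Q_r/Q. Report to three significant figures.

R ≈ 0.242

R = Q_r/Q = X/(X_r − X) = 1580 / (8100 − 1580) = 0.2423.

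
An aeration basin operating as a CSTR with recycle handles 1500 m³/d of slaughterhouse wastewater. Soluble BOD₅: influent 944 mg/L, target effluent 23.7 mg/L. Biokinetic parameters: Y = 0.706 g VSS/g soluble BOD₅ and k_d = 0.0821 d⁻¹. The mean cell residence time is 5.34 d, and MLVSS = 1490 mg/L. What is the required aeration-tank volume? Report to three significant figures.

V ≈ 2430 m³

From the SRT design equation V = Y Q (S₀−S) θ_c / [X (1 + k_d θ_c)] = 0.706 × 1500 × (944 − 23.7) × 5.34 / [1490 × (1 + 0.0821 × 5.34)] = 5.2×10^6 / 2143 = 2428 m³.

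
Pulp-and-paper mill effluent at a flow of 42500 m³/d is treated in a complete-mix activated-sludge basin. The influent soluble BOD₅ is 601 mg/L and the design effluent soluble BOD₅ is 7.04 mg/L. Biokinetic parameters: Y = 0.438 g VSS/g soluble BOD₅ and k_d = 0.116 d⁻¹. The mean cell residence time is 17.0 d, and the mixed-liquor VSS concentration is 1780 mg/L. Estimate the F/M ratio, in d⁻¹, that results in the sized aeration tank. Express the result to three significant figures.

Steady-state biomass mass balance: V·X·(1 + k_d·θ_c) = Y·Q·(S₀ − S)·θ_c, so V = 0.438 × 42500 × (601 − 7.04) × 17.0 / [1780 × (1 + 0.116 × 17.0)] = 1.88×10^8 / 5290 = 35530 m³.
F/M = Q·S₀ / (V·X) = 42500 × 601 / (35530 × 1780) = 0.4039 g soluble BOD₅·(g VSS·d)⁻¹.

F/M ≈ 0.404 d⁻¹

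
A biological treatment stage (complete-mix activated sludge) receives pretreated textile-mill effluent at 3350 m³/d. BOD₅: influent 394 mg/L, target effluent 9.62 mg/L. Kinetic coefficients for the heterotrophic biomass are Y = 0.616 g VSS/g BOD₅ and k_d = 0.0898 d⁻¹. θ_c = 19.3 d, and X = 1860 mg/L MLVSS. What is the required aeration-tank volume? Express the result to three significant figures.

Steady-state biomass mass balance: V·X·(1 + k_d·θ_c) = Y·Q·(S₀ − S)·θ_c, so V = 0.616 × 3350 × (394 − 9.62) × 19.3 / [1860 × (1 + 0.0898 × 19.3)] = 1.53×10^7 / 5084 = 3011 m³.

V ≈ 3010 m³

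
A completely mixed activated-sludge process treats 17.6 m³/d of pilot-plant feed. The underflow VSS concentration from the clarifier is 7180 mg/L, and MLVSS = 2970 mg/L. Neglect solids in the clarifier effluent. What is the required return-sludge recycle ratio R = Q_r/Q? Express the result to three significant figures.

Solids balance on the clarifier gives (1+R)X = R·X_r, so R = X/(X_r − X) = 2970 / (7180 − 2970) = 0.7055.

R ≈ 0.705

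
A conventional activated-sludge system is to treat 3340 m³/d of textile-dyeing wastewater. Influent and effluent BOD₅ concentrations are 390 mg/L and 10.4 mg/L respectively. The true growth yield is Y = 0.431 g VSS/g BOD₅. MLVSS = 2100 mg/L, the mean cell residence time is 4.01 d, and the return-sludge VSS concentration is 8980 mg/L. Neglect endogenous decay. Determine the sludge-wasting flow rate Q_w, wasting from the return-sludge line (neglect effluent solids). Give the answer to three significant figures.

Q_w ≈ 60.9 m³/d

V·X = Y·Q·ΔS·θ_c gives V = 0.431 × 3340 × (390 − 10.4) × 4.01 / 2100 = 1043 m³.
Wasting from the return line (neglecting effluent solids): Q_w = V·X / (θ_c·X_r) = 1043 × 2100 / (4.01 × 8980) = 60.85 m³/d.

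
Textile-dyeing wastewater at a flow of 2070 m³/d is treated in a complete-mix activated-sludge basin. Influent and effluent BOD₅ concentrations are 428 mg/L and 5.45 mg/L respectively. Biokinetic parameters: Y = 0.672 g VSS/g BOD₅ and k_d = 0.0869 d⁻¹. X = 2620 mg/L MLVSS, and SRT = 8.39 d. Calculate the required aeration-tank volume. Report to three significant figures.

V ≈ 1090 m³

Rearranging the biomass balance for a CMAS with decay, V = Y·Q·ΔS·θ_c / [X·(1+k_d θ_c)] = 0.672 × 2070 × (428 − 5.45) × 8.39 / [2620 × (1 + 0.0869 × 8.39)] = 4.93×10^6 / 4530 = 1089 m³.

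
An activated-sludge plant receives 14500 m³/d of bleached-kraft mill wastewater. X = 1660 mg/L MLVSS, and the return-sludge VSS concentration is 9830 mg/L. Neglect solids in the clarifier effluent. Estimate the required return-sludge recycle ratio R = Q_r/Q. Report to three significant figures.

R ≈ 0.203

R = Q_r/Q = X/(X_r − X) = 1660 / (9830 − 1660) = 0.2032.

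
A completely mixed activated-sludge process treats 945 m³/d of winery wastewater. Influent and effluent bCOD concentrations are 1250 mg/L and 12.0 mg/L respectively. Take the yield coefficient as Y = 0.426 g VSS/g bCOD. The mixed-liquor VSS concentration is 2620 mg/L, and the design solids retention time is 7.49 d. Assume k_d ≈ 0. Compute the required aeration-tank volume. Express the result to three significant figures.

V ≈ 1420 m³

V·X = Y·Q·ΔS·θ_c gives V = 0.426 × 945 × (1250 − 12.0) × 7.49 / 2620 = 1425 m³.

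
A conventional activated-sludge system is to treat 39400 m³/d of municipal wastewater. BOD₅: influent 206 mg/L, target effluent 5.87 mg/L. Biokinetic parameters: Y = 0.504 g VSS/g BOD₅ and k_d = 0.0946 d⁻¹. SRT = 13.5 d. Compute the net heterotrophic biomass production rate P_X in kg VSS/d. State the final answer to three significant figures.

The observed yield is Y_obs = Y/(1 + k_d·θ_c) = 0.504 / (1 + 0.0946 × 13.5) = 0.504 / 2.277 = 0.2213 g VSS per g BOD₅ removed.
Mass of BOD₅ removed per day: Q(S₀ − S) = 39400 × 200.1 g/m³ = 7885 kg/d.
Biomass produced: P_X = Y_obs·Q·ΔS = 0.2213 × 7885 ≈ 1745 kg VSS/d.

P_X ≈ 1750 kg VSS/d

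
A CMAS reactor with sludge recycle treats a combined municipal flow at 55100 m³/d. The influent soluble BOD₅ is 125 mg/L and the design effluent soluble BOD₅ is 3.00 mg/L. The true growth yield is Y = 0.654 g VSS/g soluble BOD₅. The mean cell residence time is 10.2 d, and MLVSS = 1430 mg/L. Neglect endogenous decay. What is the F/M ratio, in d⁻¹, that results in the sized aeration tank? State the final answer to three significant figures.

With k_d = 0 the design equation reduces to V = Y Q (S₀−S) θ_c / X = 0.654 × 55100 × (125 − 3.00) × 10.2 / 1430 = 31358 m³.
F/M = applied load / biomass = Q·S₀/(V·X) = 55100 × 125 / (31358 × 1430) = 0.1536 d⁻¹.

F/M ≈ 0.154 d⁻¹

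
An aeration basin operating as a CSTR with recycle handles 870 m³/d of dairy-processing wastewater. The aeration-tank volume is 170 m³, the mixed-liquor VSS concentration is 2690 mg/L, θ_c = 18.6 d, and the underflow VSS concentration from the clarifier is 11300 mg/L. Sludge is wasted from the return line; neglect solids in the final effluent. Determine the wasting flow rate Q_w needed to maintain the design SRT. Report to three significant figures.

Q_w ≈ 2.18 m³/d

Wasting from the return line (neglecting effluent solids): Q_w = V·X / (θ_c·X_r) = 170.0 × 2690 / (18.6 × 11300) = 2.176 m³/d.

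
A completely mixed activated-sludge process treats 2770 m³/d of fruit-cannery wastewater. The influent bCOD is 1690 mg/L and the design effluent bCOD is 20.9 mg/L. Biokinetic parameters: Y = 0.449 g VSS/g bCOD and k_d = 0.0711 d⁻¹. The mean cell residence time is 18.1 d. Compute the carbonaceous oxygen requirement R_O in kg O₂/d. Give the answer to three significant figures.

R_O ≈ 3330 kg O₂/d

Correct the yield for decay: Y_obs = Y/(1 + k_d θ_c) = 0.449 / (1 + 0.0711 × 18.1) = 0.449 / 2.287 = 0.1963.
Q·(S₀ − S) = 2770 × (1690 − 20.9) × 10⁻³ = 4623 kg/d removed.
Net sludge production P_X = 0.1963 × 4623 = 907.7 kg VSS/d.
R_O = Q·(S₀ − S) − 1.42·P_X = 4623 − 1.42 × 907.7 = 3334 kg O₂/d.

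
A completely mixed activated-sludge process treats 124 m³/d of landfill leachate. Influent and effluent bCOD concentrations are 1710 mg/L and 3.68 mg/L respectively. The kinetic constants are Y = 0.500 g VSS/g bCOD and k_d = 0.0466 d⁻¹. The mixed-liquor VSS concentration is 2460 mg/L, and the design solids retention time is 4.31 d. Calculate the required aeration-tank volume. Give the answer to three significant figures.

V ≈ 154 m³

Steady-state biomass mass balance: V·X·(1 + k_d·θ_c) = Y·Q·(S₀ − S)·θ_c, so V = 0.500 × 124 × (1710 − 3.68) × 4.31 / [2460 × (1 + 0.0466 × 4.31)] = 4.56×10^5 / 2954 = 154.4 m³.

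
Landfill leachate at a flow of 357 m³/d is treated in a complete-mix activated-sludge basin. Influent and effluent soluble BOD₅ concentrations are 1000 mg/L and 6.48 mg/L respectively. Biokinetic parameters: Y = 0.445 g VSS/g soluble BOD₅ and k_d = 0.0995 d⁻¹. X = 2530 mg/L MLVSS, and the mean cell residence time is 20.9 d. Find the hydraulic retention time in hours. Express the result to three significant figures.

τ ≈ 28.5 h

Rearranging the biomass balance for a CMAS with decay, V = Y·Q·ΔS·θ_c / [X·(1+k_d θ_c)] = 0.445 × 357 × (1000 − 6.48) × 20.9 / [2530 × (1 + 0.0995 × 20.9)] = 3.3×10^6 / 7791 = 423.4 m³.
Hydraulic retention time τ = V/Q = 423.4 / 357 = 1.186 d = 28.46 h.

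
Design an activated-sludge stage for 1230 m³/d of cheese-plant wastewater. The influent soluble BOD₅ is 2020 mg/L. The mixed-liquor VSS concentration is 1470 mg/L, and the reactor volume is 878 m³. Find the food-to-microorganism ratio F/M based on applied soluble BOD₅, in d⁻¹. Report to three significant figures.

Food-to-microorganism ratio F/M = Q S₀ / (V X) = 1230 × 2020 / (878.0 × 1470) = 1.925 d⁻¹.

F/M ≈ 1.93 d⁻¹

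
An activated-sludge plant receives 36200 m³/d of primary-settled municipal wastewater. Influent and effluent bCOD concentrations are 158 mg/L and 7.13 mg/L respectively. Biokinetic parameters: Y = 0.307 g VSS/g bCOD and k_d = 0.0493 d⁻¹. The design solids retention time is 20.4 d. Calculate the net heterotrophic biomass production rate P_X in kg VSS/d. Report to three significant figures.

P_X ≈ 836 kg VSS/d

Y_obs = Y / (1 + k_d θ_c) = 0.307 / (1 + 0.0493 × 20.4) = 0.307 / 2.006 = 0.1531.
ΔS = 158 − 7.13 = 150.9 mg/L, so the substrate removal rate is 36200 × 150.9/1000 = 5461 kg bCOD/d.
So the net sludge growth is P_X = 0.1531 × 5461 = 835.9 kg VSS/d.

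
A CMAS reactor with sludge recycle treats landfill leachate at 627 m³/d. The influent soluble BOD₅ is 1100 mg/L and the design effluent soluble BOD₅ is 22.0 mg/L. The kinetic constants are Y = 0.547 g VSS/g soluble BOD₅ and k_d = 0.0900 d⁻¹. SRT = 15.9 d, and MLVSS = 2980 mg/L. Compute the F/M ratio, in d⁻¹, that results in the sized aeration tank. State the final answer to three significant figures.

F/M ≈ 0.285 d⁻¹

Steady-state biomass mass balance: V·X·(1 + k_d·θ_c) = Y·Q·(S₀ − S)·θ_c, so V = 0.547 × 627 × (1100 − 22.0) × 15.9 / [2980 × (1 + 0.0900 × 15.9)] = 5.88×10^6 / 7244 = 811.5 m³.
Food-to-microorganism ratio F/M = Q S₀ / (V X) = 627 × 1100 / (811.5 × 2980) = 0.2852 d⁻¹.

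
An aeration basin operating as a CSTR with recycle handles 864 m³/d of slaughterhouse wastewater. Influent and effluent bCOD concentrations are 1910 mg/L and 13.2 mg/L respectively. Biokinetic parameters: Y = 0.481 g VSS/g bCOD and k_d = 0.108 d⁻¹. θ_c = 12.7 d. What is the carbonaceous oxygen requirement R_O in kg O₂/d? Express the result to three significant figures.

Y_obs = Y / (1 + k_d θ_c) = 0.481 / (1 + 0.108 × 12.7) = 0.481 / 2.372 = 0.2028.
Q·(S₀ − S) = 864 × (1910 − 13.2) × 10⁻³ = 1639 kg/d removed.
Biomass synthesised: P_X = Y_obs × 1639 = 332.4 kg VSS/d.
R_O = Q·ΔS − 1.42 P_X = 1639 − 472.0 = 1167 kg O₂/d.

R_O ≈ 1170 kg O₂/d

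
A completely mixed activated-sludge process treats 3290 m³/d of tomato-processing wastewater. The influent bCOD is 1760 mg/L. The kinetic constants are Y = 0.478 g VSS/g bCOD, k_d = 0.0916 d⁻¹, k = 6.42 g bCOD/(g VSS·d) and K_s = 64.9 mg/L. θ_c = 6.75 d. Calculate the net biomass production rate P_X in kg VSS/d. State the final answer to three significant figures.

P_X ≈ 1700 kg VSS/d

From the Monod/SRT balance for a CMAS, S = K_s·(1+k_d θ_c)/[θ_c·(Y k − k_d) − 1] = 64.9 × (1 + 0.0916 × 6.75) / [6.75 × (0.478 × 6.42 − 0.0916) − 1] = 105.0 / 19.10 = 5.500 mg/L.
Observed yield with endogenous decay: Y_obs = Y / (1 + k_d·θ_c) = 0.478 / (1 + 0.0916 × 6.75) = 0.478 / 1.618 = 0.2954 g VSS/g bCOD.
Mass of bCOD removed per day: Q(S₀ − S) = 3290 × 1754 g/m³ = 5772 kg/d.
Net biomass production P_X = Y_obs × Q·(S₀ − S) = 0.2954 × 5772 = 1705 kg VSS/d.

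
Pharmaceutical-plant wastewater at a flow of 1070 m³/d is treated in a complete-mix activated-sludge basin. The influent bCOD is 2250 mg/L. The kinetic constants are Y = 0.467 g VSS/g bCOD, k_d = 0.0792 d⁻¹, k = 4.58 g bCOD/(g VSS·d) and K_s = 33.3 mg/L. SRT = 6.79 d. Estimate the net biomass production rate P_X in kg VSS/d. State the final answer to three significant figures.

P_X ≈ 730 kg VSS/d

For a completely mixed reactor with recycle the Lawrence–McCarty relation gives S = K_s·(1 + k_d·θ_c) / [θ_c·(Y·k − k_d) − 1] = 33.3 × (1 + 0.0792 × 6.79) / [6.79 × (0.467 × 4.58 − 0.0792) − 1] = 51.21 / 12.99 = 3.944 mg/L.
Observed yield with endogenous decay: Y_obs = Y / (1 + k_d·θ_c) = 0.467 / (1 + 0.0792 × 6.79) = 0.467 / 1.538 = 0.3037 g VSS/g bCOD.
Q·(S₀ − S) = 1070 × (2250 − 3.94) × 10⁻³ = 2403 kg/d removed.
P_X = Y_obs · Q(S₀ − S) = 0.3037 × 2403 = 729.8 kg VSS/d.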